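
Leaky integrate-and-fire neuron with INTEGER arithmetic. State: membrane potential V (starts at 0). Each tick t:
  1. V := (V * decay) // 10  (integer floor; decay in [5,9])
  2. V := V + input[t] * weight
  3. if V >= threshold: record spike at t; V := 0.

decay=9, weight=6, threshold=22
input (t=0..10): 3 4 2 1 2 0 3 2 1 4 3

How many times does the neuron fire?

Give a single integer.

t=0: input=3 -> V=18
t=1: input=4 -> V=0 FIRE
t=2: input=2 -> V=12
t=3: input=1 -> V=16
t=4: input=2 -> V=0 FIRE
t=5: input=0 -> V=0
t=6: input=3 -> V=18
t=7: input=2 -> V=0 FIRE
t=8: input=1 -> V=6
t=9: input=4 -> V=0 FIRE
t=10: input=3 -> V=18

Answer: 4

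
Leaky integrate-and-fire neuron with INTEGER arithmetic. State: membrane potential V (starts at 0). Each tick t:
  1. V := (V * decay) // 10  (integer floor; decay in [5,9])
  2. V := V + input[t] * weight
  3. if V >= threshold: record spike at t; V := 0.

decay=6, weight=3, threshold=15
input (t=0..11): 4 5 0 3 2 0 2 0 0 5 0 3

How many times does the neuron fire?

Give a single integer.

t=0: input=4 -> V=12
t=1: input=5 -> V=0 FIRE
t=2: input=0 -> V=0
t=3: input=3 -> V=9
t=4: input=2 -> V=11
t=5: input=0 -> V=6
t=6: input=2 -> V=9
t=7: input=0 -> V=5
t=8: input=0 -> V=3
t=9: input=5 -> V=0 FIRE
t=10: input=0 -> V=0
t=11: input=3 -> V=9

Answer: 2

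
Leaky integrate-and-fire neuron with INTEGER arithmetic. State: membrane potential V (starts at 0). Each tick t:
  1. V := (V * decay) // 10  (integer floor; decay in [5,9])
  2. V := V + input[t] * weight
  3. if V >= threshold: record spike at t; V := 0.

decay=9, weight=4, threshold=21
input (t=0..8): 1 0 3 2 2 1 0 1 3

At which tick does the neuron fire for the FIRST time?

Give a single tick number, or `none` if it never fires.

t=0: input=1 -> V=4
t=1: input=0 -> V=3
t=2: input=3 -> V=14
t=3: input=2 -> V=20
t=4: input=2 -> V=0 FIRE
t=5: input=1 -> V=4
t=6: input=0 -> V=3
t=7: input=1 -> V=6
t=8: input=3 -> V=17

Answer: 4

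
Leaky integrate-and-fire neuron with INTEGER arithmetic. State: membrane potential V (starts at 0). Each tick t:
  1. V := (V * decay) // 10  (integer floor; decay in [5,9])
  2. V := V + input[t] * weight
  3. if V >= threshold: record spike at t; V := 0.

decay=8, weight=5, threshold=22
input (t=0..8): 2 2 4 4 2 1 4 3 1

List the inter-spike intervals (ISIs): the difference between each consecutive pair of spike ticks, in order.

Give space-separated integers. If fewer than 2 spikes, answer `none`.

t=0: input=2 -> V=10
t=1: input=2 -> V=18
t=2: input=4 -> V=0 FIRE
t=3: input=4 -> V=20
t=4: input=2 -> V=0 FIRE
t=5: input=1 -> V=5
t=6: input=4 -> V=0 FIRE
t=7: input=3 -> V=15
t=8: input=1 -> V=17

Answer: 2 2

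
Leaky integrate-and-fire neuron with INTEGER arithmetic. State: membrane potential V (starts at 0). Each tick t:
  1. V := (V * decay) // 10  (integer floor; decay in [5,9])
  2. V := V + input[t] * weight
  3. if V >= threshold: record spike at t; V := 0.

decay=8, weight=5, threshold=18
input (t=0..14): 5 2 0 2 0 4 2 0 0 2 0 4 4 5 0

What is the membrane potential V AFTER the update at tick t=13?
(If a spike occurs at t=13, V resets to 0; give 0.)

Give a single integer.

t=0: input=5 -> V=0 FIRE
t=1: input=2 -> V=10
t=2: input=0 -> V=8
t=3: input=2 -> V=16
t=4: input=0 -> V=12
t=5: input=4 -> V=0 FIRE
t=6: input=2 -> V=10
t=7: input=0 -> V=8
t=8: input=0 -> V=6
t=9: input=2 -> V=14
t=10: input=0 -> V=11
t=11: input=4 -> V=0 FIRE
t=12: input=4 -> V=0 FIRE
t=13: input=5 -> V=0 FIRE
t=14: input=0 -> V=0

Answer: 0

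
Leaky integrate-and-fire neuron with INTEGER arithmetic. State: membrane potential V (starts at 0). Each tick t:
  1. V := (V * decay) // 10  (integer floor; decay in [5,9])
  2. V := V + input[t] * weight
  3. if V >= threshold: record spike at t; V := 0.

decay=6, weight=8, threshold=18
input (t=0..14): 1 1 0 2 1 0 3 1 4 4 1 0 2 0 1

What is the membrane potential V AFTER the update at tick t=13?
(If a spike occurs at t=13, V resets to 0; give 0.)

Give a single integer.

t=0: input=1 -> V=8
t=1: input=1 -> V=12
t=2: input=0 -> V=7
t=3: input=2 -> V=0 FIRE
t=4: input=1 -> V=8
t=5: input=0 -> V=4
t=6: input=3 -> V=0 FIRE
t=7: input=1 -> V=8
t=8: input=4 -> V=0 FIRE
t=9: input=4 -> V=0 FIRE
t=10: input=1 -> V=8
t=11: input=0 -> V=4
t=12: input=2 -> V=0 FIRE
t=13: input=0 -> V=0
t=14: input=1 -> V=8

Answer: 0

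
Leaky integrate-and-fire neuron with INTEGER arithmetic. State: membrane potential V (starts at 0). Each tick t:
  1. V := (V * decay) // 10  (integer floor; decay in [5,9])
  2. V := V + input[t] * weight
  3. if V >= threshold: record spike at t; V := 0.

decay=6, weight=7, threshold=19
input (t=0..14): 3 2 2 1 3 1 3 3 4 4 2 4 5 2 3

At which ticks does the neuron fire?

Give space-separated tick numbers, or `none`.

Answer: 0 2 4 6 7 8 9 11 12 14

Derivation:
t=0: input=3 -> V=0 FIRE
t=1: input=2 -> V=14
t=2: input=2 -> V=0 FIRE
t=3: input=1 -> V=7
t=4: input=3 -> V=0 FIRE
t=5: input=1 -> V=7
t=6: input=3 -> V=0 FIRE
t=7: input=3 -> V=0 FIRE
t=8: input=4 -> V=0 FIRE
t=9: input=4 -> V=0 FIRE
t=10: input=2 -> V=14
t=11: input=4 -> V=0 FIRE
t=12: input=5 -> V=0 FIRE
t=13: input=2 -> V=14
t=14: input=3 -> V=0 FIRE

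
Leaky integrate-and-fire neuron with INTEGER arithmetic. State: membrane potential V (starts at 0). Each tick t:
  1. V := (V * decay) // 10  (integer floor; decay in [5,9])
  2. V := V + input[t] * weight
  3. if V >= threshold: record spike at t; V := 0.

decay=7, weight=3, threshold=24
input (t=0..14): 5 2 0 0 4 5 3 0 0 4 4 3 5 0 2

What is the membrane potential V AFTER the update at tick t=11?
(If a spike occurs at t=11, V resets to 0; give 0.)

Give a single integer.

Answer: 23

Derivation:
t=0: input=5 -> V=15
t=1: input=2 -> V=16
t=2: input=0 -> V=11
t=3: input=0 -> V=7
t=4: input=4 -> V=16
t=5: input=5 -> V=0 FIRE
t=6: input=3 -> V=9
t=7: input=0 -> V=6
t=8: input=0 -> V=4
t=9: input=4 -> V=14
t=10: input=4 -> V=21
t=11: input=3 -> V=23
t=12: input=5 -> V=0 FIRE
t=13: input=0 -> V=0
t=14: input=2 -> V=6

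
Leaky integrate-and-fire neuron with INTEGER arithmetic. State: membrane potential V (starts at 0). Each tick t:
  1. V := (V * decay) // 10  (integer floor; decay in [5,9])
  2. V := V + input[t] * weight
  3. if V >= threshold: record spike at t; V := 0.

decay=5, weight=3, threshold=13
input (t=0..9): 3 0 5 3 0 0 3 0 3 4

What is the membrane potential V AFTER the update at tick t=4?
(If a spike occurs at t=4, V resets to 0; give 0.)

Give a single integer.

Answer: 4

Derivation:
t=0: input=3 -> V=9
t=1: input=0 -> V=4
t=2: input=5 -> V=0 FIRE
t=3: input=3 -> V=9
t=4: input=0 -> V=4
t=5: input=0 -> V=2
t=6: input=3 -> V=10
t=7: input=0 -> V=5
t=8: input=3 -> V=11
t=9: input=4 -> V=0 FIRE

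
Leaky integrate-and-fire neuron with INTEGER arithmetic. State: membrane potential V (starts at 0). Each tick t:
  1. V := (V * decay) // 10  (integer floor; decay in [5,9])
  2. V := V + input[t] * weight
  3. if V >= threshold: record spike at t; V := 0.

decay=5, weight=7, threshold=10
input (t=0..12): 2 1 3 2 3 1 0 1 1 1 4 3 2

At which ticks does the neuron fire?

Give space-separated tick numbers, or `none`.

Answer: 0 2 3 4 8 10 11 12

Derivation:
t=0: input=2 -> V=0 FIRE
t=1: input=1 -> V=7
t=2: input=3 -> V=0 FIRE
t=3: input=2 -> V=0 FIRE
t=4: input=3 -> V=0 FIRE
t=5: input=1 -> V=7
t=6: input=0 -> V=3
t=7: input=1 -> V=8
t=8: input=1 -> V=0 FIRE
t=9: input=1 -> V=7
t=10: input=4 -> V=0 FIRE
t=11: input=3 -> V=0 FIRE
t=12: input=2 -> V=0 FIRE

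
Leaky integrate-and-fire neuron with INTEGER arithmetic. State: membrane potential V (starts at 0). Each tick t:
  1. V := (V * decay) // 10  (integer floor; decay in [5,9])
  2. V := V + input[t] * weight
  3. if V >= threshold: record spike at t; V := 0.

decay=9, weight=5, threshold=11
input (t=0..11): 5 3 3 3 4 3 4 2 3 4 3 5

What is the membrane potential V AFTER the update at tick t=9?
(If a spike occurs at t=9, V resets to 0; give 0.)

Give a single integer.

Answer: 0

Derivation:
t=0: input=5 -> V=0 FIRE
t=1: input=3 -> V=0 FIRE
t=2: input=3 -> V=0 FIRE
t=3: input=3 -> V=0 FIRE
t=4: input=4 -> V=0 FIRE
t=5: input=3 -> V=0 FIRE
t=6: input=4 -> V=0 FIRE
t=7: input=2 -> V=10
t=8: input=3 -> V=0 FIRE
t=9: input=4 -> V=0 FIRE
t=10: input=3 -> V=0 FIRE
t=11: input=5 -> V=0 FIRE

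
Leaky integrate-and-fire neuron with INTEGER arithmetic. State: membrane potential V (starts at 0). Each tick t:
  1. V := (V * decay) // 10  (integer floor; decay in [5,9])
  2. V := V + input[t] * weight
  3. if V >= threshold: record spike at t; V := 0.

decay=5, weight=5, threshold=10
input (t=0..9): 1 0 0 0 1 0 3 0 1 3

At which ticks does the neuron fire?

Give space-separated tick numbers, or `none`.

t=0: input=1 -> V=5
t=1: input=0 -> V=2
t=2: input=0 -> V=1
t=3: input=0 -> V=0
t=4: input=1 -> V=5
t=5: input=0 -> V=2
t=6: input=3 -> V=0 FIRE
t=7: input=0 -> V=0
t=8: input=1 -> V=5
t=9: input=3 -> V=0 FIRE

Answer: 6 9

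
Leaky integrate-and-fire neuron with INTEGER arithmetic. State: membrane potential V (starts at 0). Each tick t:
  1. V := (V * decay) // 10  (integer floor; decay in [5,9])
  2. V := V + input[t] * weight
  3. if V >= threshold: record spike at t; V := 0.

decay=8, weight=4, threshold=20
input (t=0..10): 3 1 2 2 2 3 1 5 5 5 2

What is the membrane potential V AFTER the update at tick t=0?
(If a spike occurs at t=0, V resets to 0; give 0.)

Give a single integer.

Answer: 12

Derivation:
t=0: input=3 -> V=12
t=1: input=1 -> V=13
t=2: input=2 -> V=18
t=3: input=2 -> V=0 FIRE
t=4: input=2 -> V=8
t=5: input=3 -> V=18
t=6: input=1 -> V=18
t=7: input=5 -> V=0 FIRE
t=8: input=5 -> V=0 FIRE
t=9: input=5 -> V=0 FIRE
t=10: input=2 -> V=8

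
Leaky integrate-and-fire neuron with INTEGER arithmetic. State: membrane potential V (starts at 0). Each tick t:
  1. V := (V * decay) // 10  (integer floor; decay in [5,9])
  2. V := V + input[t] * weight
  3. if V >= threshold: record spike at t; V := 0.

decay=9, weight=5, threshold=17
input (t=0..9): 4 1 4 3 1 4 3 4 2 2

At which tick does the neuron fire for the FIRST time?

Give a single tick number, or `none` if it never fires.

Answer: 0

Derivation:
t=0: input=4 -> V=0 FIRE
t=1: input=1 -> V=5
t=2: input=4 -> V=0 FIRE
t=3: input=3 -> V=15
t=4: input=1 -> V=0 FIRE
t=5: input=4 -> V=0 FIRE
t=6: input=3 -> V=15
t=7: input=4 -> V=0 FIRE
t=8: input=2 -> V=10
t=9: input=2 -> V=0 FIRE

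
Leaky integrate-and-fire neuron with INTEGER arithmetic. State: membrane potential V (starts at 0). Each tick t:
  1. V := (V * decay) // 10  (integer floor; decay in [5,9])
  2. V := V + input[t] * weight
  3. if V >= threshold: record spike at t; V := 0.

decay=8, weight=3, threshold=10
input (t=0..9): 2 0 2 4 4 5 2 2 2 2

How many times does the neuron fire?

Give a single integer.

t=0: input=2 -> V=6
t=1: input=0 -> V=4
t=2: input=2 -> V=9
t=3: input=4 -> V=0 FIRE
t=4: input=4 -> V=0 FIRE
t=5: input=5 -> V=0 FIRE
t=6: input=2 -> V=6
t=7: input=2 -> V=0 FIRE
t=8: input=2 -> V=6
t=9: input=2 -> V=0 FIRE

Answer: 5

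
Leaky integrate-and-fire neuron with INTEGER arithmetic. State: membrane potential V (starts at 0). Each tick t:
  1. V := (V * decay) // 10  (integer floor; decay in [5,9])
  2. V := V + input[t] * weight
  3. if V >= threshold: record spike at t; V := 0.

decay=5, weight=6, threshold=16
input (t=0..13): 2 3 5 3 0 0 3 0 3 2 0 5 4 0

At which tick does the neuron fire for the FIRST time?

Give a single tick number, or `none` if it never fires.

t=0: input=2 -> V=12
t=1: input=3 -> V=0 FIRE
t=2: input=5 -> V=0 FIRE
t=3: input=3 -> V=0 FIRE
t=4: input=0 -> V=0
t=5: input=0 -> V=0
t=6: input=3 -> V=0 FIRE
t=7: input=0 -> V=0
t=8: input=3 -> V=0 FIRE
t=9: input=2 -> V=12
t=10: input=0 -> V=6
t=11: input=5 -> V=0 FIRE
t=12: input=4 -> V=0 FIRE
t=13: input=0 -> V=0

Answer: 1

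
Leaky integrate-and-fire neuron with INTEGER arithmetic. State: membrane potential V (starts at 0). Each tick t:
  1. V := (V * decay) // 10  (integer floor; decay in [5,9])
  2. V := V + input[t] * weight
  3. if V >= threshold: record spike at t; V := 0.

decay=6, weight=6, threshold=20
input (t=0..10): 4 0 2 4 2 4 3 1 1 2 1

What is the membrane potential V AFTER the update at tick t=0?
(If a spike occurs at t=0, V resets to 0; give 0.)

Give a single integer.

t=0: input=4 -> V=0 FIRE
t=1: input=0 -> V=0
t=2: input=2 -> V=12
t=3: input=4 -> V=0 FIRE
t=4: input=2 -> V=12
t=5: input=4 -> V=0 FIRE
t=6: input=3 -> V=18
t=7: input=1 -> V=16
t=8: input=1 -> V=15
t=9: input=2 -> V=0 FIRE
t=10: input=1 -> V=6

Answer: 0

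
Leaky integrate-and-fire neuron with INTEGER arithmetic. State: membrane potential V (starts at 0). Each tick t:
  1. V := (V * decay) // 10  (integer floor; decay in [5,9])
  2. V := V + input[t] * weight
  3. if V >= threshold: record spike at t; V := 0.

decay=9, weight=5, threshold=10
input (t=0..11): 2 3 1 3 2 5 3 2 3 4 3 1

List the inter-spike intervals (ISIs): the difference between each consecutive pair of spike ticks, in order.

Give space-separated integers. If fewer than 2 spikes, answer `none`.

t=0: input=2 -> V=0 FIRE
t=1: input=3 -> V=0 FIRE
t=2: input=1 -> V=5
t=3: input=3 -> V=0 FIRE
t=4: input=2 -> V=0 FIRE
t=5: input=5 -> V=0 FIRE
t=6: input=3 -> V=0 FIRE
t=7: input=2 -> V=0 FIRE
t=8: input=3 -> V=0 FIRE
t=9: input=4 -> V=0 FIRE
t=10: input=3 -> V=0 FIRE
t=11: input=1 -> V=5

Answer: 1 2 1 1 1 1 1 1 1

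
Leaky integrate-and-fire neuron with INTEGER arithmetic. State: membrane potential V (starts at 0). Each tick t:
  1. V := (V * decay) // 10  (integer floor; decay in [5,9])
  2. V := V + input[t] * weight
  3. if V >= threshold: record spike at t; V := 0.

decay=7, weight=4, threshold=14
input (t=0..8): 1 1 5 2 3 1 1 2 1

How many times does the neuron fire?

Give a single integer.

t=0: input=1 -> V=4
t=1: input=1 -> V=6
t=2: input=5 -> V=0 FIRE
t=3: input=2 -> V=8
t=4: input=3 -> V=0 FIRE
t=5: input=1 -> V=4
t=6: input=1 -> V=6
t=7: input=2 -> V=12
t=8: input=1 -> V=12

Answer: 2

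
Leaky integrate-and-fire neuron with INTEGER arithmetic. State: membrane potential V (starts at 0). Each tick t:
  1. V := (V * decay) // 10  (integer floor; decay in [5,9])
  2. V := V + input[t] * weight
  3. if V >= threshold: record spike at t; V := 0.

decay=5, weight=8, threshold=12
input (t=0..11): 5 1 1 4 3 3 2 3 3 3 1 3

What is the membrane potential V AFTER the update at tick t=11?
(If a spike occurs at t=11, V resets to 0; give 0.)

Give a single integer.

t=0: input=5 -> V=0 FIRE
t=1: input=1 -> V=8
t=2: input=1 -> V=0 FIRE
t=3: input=4 -> V=0 FIRE
t=4: input=3 -> V=0 FIRE
t=5: input=3 -> V=0 FIRE
t=6: input=2 -> V=0 FIRE
t=7: input=3 -> V=0 FIRE
t=8: input=3 -> V=0 FIRE
t=9: input=3 -> V=0 FIRE
t=10: input=1 -> V=8
t=11: input=3 -> V=0 FIRE

Answer: 0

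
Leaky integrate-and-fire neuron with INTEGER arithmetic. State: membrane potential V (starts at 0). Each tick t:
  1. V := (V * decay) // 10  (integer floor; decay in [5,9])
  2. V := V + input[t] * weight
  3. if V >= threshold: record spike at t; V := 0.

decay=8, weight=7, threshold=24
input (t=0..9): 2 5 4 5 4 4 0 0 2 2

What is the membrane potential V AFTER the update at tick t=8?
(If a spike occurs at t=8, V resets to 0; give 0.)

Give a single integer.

Answer: 14

Derivation:
t=0: input=2 -> V=14
t=1: input=5 -> V=0 FIRE
t=2: input=4 -> V=0 FIRE
t=3: input=5 -> V=0 FIRE
t=4: input=4 -> V=0 FIRE
t=5: input=4 -> V=0 FIRE
t=6: input=0 -> V=0
t=7: input=0 -> V=0
t=8: input=2 -> V=14
t=9: input=2 -> V=0 FIRE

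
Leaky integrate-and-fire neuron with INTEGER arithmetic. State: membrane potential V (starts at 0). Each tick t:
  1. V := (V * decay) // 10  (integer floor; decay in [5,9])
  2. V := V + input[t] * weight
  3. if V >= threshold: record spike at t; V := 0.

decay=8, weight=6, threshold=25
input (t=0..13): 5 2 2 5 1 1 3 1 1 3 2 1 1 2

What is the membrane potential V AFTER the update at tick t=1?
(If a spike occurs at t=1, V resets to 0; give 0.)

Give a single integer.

Answer: 12

Derivation:
t=0: input=5 -> V=0 FIRE
t=1: input=2 -> V=12
t=2: input=2 -> V=21
t=3: input=5 -> V=0 FIRE
t=4: input=1 -> V=6
t=5: input=1 -> V=10
t=6: input=3 -> V=0 FIRE
t=7: input=1 -> V=6
t=8: input=1 -> V=10
t=9: input=3 -> V=0 FIRE
t=10: input=2 -> V=12
t=11: input=1 -> V=15
t=12: input=1 -> V=18
t=13: input=2 -> V=0 FIRE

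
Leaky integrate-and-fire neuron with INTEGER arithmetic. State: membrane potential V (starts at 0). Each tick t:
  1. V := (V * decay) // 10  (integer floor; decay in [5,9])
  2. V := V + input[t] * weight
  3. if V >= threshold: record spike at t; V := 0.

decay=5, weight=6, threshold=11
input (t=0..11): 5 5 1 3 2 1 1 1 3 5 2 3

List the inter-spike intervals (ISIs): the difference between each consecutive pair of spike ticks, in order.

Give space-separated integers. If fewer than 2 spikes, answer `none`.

t=0: input=5 -> V=0 FIRE
t=1: input=5 -> V=0 FIRE
t=2: input=1 -> V=6
t=3: input=3 -> V=0 FIRE
t=4: input=2 -> V=0 FIRE
t=5: input=1 -> V=6
t=6: input=1 -> V=9
t=7: input=1 -> V=10
t=8: input=3 -> V=0 FIRE
t=9: input=5 -> V=0 FIRE
t=10: input=2 -> V=0 FIRE
t=11: input=3 -> V=0 FIRE

Answer: 1 2 1 4 1 1 1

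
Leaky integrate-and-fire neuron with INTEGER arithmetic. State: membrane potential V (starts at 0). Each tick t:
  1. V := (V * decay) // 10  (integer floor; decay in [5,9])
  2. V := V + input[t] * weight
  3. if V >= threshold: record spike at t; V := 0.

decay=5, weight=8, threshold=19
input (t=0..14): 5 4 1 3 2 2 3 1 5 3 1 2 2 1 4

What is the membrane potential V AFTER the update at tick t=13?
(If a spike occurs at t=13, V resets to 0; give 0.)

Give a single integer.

t=0: input=5 -> V=0 FIRE
t=1: input=4 -> V=0 FIRE
t=2: input=1 -> V=8
t=3: input=3 -> V=0 FIRE
t=4: input=2 -> V=16
t=5: input=2 -> V=0 FIRE
t=6: input=3 -> V=0 FIRE
t=7: input=1 -> V=8
t=8: input=5 -> V=0 FIRE
t=9: input=3 -> V=0 FIRE
t=10: input=1 -> V=8
t=11: input=2 -> V=0 FIRE
t=12: input=2 -> V=16
t=13: input=1 -> V=16
t=14: input=4 -> V=0 FIRE

Answer: 16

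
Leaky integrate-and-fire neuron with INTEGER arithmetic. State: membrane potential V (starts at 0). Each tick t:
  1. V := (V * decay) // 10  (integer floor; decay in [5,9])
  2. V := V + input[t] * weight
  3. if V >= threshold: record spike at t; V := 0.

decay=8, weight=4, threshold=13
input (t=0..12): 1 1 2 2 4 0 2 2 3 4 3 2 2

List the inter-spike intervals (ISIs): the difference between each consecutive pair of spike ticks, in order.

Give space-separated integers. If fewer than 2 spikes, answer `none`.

t=0: input=1 -> V=4
t=1: input=1 -> V=7
t=2: input=2 -> V=0 FIRE
t=3: input=2 -> V=8
t=4: input=4 -> V=0 FIRE
t=5: input=0 -> V=0
t=6: input=2 -> V=8
t=7: input=2 -> V=0 FIRE
t=8: input=3 -> V=12
t=9: input=4 -> V=0 FIRE
t=10: input=3 -> V=12
t=11: input=2 -> V=0 FIRE
t=12: input=2 -> V=8

Answer: 2 3 2 2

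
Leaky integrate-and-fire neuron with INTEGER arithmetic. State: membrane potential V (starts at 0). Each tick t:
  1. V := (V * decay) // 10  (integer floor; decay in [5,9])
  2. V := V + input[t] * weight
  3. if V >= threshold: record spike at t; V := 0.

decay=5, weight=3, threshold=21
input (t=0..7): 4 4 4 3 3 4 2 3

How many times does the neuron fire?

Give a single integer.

Answer: 1

Derivation:
t=0: input=4 -> V=12
t=1: input=4 -> V=18
t=2: input=4 -> V=0 FIRE
t=3: input=3 -> V=9
t=4: input=3 -> V=13
t=5: input=4 -> V=18
t=6: input=2 -> V=15
t=7: input=3 -> V=16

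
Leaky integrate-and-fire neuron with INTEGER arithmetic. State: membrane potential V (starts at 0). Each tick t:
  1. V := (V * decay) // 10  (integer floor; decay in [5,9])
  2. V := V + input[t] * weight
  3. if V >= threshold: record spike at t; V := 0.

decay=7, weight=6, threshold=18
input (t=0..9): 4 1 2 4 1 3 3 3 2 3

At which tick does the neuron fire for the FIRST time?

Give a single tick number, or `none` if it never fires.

Answer: 0

Derivation:
t=0: input=4 -> V=0 FIRE
t=1: input=1 -> V=6
t=2: input=2 -> V=16
t=3: input=4 -> V=0 FIRE
t=4: input=1 -> V=6
t=5: input=3 -> V=0 FIRE
t=6: input=3 -> V=0 FIRE
t=7: input=3 -> V=0 FIRE
t=8: input=2 -> V=12
t=9: input=3 -> V=0 FIRE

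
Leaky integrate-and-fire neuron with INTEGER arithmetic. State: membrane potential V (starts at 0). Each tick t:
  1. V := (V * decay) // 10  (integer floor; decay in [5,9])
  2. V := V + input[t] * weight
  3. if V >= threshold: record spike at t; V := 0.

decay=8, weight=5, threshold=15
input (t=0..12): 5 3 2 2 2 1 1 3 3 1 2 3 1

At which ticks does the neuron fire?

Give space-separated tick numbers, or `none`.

Answer: 0 1 3 6 7 8 11

Derivation:
t=0: input=5 -> V=0 FIRE
t=1: input=3 -> V=0 FIRE
t=2: input=2 -> V=10
t=3: input=2 -> V=0 FIRE
t=4: input=2 -> V=10
t=5: input=1 -> V=13
t=6: input=1 -> V=0 FIRE
t=7: input=3 -> V=0 FIRE
t=8: input=3 -> V=0 FIRE
t=9: input=1 -> V=5
t=10: input=2 -> V=14
t=11: input=3 -> V=0 FIRE
t=12: input=1 -> V=5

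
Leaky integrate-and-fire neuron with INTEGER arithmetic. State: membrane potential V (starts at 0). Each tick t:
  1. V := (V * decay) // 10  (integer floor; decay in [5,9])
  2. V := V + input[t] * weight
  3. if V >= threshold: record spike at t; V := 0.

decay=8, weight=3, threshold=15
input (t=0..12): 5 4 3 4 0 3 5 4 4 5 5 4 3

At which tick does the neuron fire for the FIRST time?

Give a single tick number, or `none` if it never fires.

Answer: 0

Derivation:
t=0: input=5 -> V=0 FIRE
t=1: input=4 -> V=12
t=2: input=3 -> V=0 FIRE
t=3: input=4 -> V=12
t=4: input=0 -> V=9
t=5: input=3 -> V=0 FIRE
t=6: input=5 -> V=0 FIRE
t=7: input=4 -> V=12
t=8: input=4 -> V=0 FIRE
t=9: input=5 -> V=0 FIRE
t=10: input=5 -> V=0 FIRE
t=11: input=4 -> V=12
t=12: input=3 -> V=0 FIRE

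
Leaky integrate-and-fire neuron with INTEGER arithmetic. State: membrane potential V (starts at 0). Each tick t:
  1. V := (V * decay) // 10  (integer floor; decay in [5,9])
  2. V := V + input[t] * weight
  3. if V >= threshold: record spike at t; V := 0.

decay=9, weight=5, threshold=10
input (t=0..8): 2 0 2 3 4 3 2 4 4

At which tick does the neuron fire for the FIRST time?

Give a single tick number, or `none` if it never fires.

t=0: input=2 -> V=0 FIRE
t=1: input=0 -> V=0
t=2: input=2 -> V=0 FIRE
t=3: input=3 -> V=0 FIRE
t=4: input=4 -> V=0 FIRE
t=5: input=3 -> V=0 FIRE
t=6: input=2 -> V=0 FIRE
t=7: input=4 -> V=0 FIRE
t=8: input=4 -> V=0 FIRE

Answer: 0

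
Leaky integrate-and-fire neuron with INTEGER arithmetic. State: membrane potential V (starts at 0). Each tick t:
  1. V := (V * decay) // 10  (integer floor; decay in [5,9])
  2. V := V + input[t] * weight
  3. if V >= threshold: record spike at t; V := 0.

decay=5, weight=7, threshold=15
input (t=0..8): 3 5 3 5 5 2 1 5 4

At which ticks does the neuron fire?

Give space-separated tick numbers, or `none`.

t=0: input=3 -> V=0 FIRE
t=1: input=5 -> V=0 FIRE
t=2: input=3 -> V=0 FIRE
t=3: input=5 -> V=0 FIRE
t=4: input=5 -> V=0 FIRE
t=5: input=2 -> V=14
t=6: input=1 -> V=14
t=7: input=5 -> V=0 FIRE
t=8: input=4 -> V=0 FIRE

Answer: 0 1 2 3 4 7 8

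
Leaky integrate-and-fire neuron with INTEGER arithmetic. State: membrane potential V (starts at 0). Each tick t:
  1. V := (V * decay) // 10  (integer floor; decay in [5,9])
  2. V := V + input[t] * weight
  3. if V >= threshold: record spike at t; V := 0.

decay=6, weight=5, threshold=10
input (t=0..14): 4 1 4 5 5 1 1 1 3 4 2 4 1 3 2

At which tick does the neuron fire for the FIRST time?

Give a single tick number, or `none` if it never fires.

Answer: 0

Derivation:
t=0: input=4 -> V=0 FIRE
t=1: input=1 -> V=5
t=2: input=4 -> V=0 FIRE
t=3: input=5 -> V=0 FIRE
t=4: input=5 -> V=0 FIRE
t=5: input=1 -> V=5
t=6: input=1 -> V=8
t=7: input=1 -> V=9
t=8: input=3 -> V=0 FIRE
t=9: input=4 -> V=0 FIRE
t=10: input=2 -> V=0 FIRE
t=11: input=4 -> V=0 FIRE
t=12: input=1 -> V=5
t=13: input=3 -> V=0 FIRE
t=14: input=2 -> V=0 FIRE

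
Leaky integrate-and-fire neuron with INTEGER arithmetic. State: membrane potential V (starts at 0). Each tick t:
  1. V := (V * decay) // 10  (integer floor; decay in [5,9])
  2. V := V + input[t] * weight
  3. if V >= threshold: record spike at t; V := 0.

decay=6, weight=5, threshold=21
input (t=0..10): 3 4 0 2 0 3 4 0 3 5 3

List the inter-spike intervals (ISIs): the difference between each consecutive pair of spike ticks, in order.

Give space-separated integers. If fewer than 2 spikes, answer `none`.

Answer: 5 3

Derivation:
t=0: input=3 -> V=15
t=1: input=4 -> V=0 FIRE
t=2: input=0 -> V=0
t=3: input=2 -> V=10
t=4: input=0 -> V=6
t=5: input=3 -> V=18
t=6: input=4 -> V=0 FIRE
t=7: input=0 -> V=0
t=8: input=3 -> V=15
t=9: input=5 -> V=0 FIRE
t=10: input=3 -> V=15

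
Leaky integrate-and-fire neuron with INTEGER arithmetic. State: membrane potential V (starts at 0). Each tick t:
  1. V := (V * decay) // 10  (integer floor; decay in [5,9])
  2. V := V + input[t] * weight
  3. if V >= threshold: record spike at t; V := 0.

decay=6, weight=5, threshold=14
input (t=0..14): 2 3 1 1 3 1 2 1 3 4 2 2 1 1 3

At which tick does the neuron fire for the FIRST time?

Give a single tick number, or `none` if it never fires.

Answer: 1

Derivation:
t=0: input=2 -> V=10
t=1: input=3 -> V=0 FIRE
t=2: input=1 -> V=5
t=3: input=1 -> V=8
t=4: input=3 -> V=0 FIRE
t=5: input=1 -> V=5
t=6: input=2 -> V=13
t=7: input=1 -> V=12
t=8: input=3 -> V=0 FIRE
t=9: input=4 -> V=0 FIRE
t=10: input=2 -> V=10
t=11: input=2 -> V=0 FIRE
t=12: input=1 -> V=5
t=13: input=1 -> V=8
t=14: input=3 -> V=0 FIRE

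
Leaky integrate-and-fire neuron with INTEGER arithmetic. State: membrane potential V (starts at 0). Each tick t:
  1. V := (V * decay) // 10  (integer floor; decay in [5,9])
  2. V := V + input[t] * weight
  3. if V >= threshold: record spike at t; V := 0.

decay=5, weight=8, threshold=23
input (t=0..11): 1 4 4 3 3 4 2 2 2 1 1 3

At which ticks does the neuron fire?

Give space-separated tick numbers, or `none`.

Answer: 1 2 3 4 5 7 11

Derivation:
t=0: input=1 -> V=8
t=1: input=4 -> V=0 FIRE
t=2: input=4 -> V=0 FIRE
t=3: input=3 -> V=0 FIRE
t=4: input=3 -> V=0 FIRE
t=5: input=4 -> V=0 FIRE
t=6: input=2 -> V=16
t=7: input=2 -> V=0 FIRE
t=8: input=2 -> V=16
t=9: input=1 -> V=16
t=10: input=1 -> V=16
t=11: input=3 -> V=0 FIRE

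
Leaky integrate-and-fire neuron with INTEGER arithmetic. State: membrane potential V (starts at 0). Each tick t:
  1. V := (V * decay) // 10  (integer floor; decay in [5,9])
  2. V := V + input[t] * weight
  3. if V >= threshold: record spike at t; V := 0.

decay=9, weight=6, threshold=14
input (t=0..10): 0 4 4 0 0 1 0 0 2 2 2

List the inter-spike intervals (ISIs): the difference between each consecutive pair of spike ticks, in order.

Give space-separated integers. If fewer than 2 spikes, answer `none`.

Answer: 1 6 2

Derivation:
t=0: input=0 -> V=0
t=1: input=4 -> V=0 FIRE
t=2: input=4 -> V=0 FIRE
t=3: input=0 -> V=0
t=4: input=0 -> V=0
t=5: input=1 -> V=6
t=6: input=0 -> V=5
t=7: input=0 -> V=4
t=8: input=2 -> V=0 FIRE
t=9: input=2 -> V=12
t=10: input=2 -> V=0 FIRE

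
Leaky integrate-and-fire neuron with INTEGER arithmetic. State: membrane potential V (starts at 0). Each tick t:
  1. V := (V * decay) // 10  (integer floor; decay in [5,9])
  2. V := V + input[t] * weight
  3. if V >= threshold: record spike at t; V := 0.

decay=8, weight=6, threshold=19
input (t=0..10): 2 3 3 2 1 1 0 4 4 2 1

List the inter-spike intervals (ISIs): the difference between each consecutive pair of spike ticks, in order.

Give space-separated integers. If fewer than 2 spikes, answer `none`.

Answer: 2 4 1

Derivation:
t=0: input=2 -> V=12
t=1: input=3 -> V=0 FIRE
t=2: input=3 -> V=18
t=3: input=2 -> V=0 FIRE
t=4: input=1 -> V=6
t=5: input=1 -> V=10
t=6: input=0 -> V=8
t=7: input=4 -> V=0 FIRE
t=8: input=4 -> V=0 FIRE
t=9: input=2 -> V=12
t=10: input=1 -> V=15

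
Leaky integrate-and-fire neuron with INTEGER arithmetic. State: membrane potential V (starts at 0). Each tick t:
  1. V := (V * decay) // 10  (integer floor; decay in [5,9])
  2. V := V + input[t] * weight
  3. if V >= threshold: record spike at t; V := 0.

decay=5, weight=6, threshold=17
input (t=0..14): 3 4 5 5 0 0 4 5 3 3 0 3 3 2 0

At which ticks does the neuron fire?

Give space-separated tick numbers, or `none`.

Answer: 0 1 2 3 6 7 8 9 11 12

Derivation:
t=0: input=3 -> V=0 FIRE
t=1: input=4 -> V=0 FIRE
t=2: input=5 -> V=0 FIRE
t=3: input=5 -> V=0 FIRE
t=4: input=0 -> V=0
t=5: input=0 -> V=0
t=6: input=4 -> V=0 FIRE
t=7: input=5 -> V=0 FIRE
t=8: input=3 -> V=0 FIRE
t=9: input=3 -> V=0 FIRE
t=10: input=0 -> V=0
t=11: input=3 -> V=0 FIRE
t=12: input=3 -> V=0 FIRE
t=13: input=2 -> V=12
t=14: input=0 -> V=6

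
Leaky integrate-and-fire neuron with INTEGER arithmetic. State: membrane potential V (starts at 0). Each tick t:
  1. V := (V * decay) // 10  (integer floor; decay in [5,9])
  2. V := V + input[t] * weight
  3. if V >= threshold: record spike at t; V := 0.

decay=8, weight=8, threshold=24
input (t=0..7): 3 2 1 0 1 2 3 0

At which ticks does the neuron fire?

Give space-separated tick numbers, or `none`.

t=0: input=3 -> V=0 FIRE
t=1: input=2 -> V=16
t=2: input=1 -> V=20
t=3: input=0 -> V=16
t=4: input=1 -> V=20
t=5: input=2 -> V=0 FIRE
t=6: input=3 -> V=0 FIRE
t=7: input=0 -> V=0

Answer: 0 5 6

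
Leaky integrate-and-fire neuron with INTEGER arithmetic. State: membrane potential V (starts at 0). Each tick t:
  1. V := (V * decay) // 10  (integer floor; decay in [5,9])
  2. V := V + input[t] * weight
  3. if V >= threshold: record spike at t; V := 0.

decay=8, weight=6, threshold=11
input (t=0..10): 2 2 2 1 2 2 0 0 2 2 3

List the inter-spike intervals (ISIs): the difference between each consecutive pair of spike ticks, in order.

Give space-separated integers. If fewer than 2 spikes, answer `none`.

t=0: input=2 -> V=0 FIRE
t=1: input=2 -> V=0 FIRE
t=2: input=2 -> V=0 FIRE
t=3: input=1 -> V=6
t=4: input=2 -> V=0 FIRE
t=5: input=2 -> V=0 FIRE
t=6: input=0 -> V=0
t=7: input=0 -> V=0
t=8: input=2 -> V=0 FIRE
t=9: input=2 -> V=0 FIRE
t=10: input=3 -> V=0 FIRE

Answer: 1 1 2 1 3 1 1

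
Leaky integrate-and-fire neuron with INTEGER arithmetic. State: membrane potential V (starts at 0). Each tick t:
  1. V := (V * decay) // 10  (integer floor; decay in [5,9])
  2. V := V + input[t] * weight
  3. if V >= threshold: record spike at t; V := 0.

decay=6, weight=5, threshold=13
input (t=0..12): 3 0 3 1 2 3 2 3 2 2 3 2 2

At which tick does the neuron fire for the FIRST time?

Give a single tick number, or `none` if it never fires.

Answer: 0

Derivation:
t=0: input=3 -> V=0 FIRE
t=1: input=0 -> V=0
t=2: input=3 -> V=0 FIRE
t=3: input=1 -> V=5
t=4: input=2 -> V=0 FIRE
t=5: input=3 -> V=0 FIRE
t=6: input=2 -> V=10
t=7: input=3 -> V=0 FIRE
t=8: input=2 -> V=10
t=9: input=2 -> V=0 FIRE
t=10: input=3 -> V=0 FIRE
t=11: input=2 -> V=10
t=12: input=2 -> V=0 FIRE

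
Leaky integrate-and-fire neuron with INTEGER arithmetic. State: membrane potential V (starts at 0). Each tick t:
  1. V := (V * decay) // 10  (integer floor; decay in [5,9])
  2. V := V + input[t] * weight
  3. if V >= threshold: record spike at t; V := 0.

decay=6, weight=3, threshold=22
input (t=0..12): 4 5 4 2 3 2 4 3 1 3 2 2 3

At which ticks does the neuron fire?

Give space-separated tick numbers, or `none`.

Answer: 1

Derivation:
t=0: input=4 -> V=12
t=1: input=5 -> V=0 FIRE
t=2: input=4 -> V=12
t=3: input=2 -> V=13
t=4: input=3 -> V=16
t=5: input=2 -> V=15
t=6: input=4 -> V=21
t=7: input=3 -> V=21
t=8: input=1 -> V=15
t=9: input=3 -> V=18
t=10: input=2 -> V=16
t=11: input=2 -> V=15
t=12: input=3 -> V=18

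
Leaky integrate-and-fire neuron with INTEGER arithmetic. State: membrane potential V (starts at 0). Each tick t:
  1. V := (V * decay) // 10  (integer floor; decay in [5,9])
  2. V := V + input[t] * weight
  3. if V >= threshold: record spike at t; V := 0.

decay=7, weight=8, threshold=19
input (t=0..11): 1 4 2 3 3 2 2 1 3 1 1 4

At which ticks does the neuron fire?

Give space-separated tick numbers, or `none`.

Answer: 1 3 4 6 8 11

Derivation:
t=0: input=1 -> V=8
t=1: input=4 -> V=0 FIRE
t=2: input=2 -> V=16
t=3: input=3 -> V=0 FIRE
t=4: input=3 -> V=0 FIRE
t=5: input=2 -> V=16
t=6: input=2 -> V=0 FIRE
t=7: input=1 -> V=8
t=8: input=3 -> V=0 FIRE
t=9: input=1 -> V=8
t=10: input=1 -> V=13
t=11: input=4 -> V=0 FIRE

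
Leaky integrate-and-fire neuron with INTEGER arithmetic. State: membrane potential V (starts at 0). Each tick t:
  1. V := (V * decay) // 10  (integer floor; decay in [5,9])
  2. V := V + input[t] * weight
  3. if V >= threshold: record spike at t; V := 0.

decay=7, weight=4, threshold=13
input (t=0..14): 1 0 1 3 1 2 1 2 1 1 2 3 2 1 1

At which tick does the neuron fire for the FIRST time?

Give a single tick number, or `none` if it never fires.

t=0: input=1 -> V=4
t=1: input=0 -> V=2
t=2: input=1 -> V=5
t=3: input=3 -> V=0 FIRE
t=4: input=1 -> V=4
t=5: input=2 -> V=10
t=6: input=1 -> V=11
t=7: input=2 -> V=0 FIRE
t=8: input=1 -> V=4
t=9: input=1 -> V=6
t=10: input=2 -> V=12
t=11: input=3 -> V=0 FIRE
t=12: input=2 -> V=8
t=13: input=1 -> V=9
t=14: input=1 -> V=10

Answer: 3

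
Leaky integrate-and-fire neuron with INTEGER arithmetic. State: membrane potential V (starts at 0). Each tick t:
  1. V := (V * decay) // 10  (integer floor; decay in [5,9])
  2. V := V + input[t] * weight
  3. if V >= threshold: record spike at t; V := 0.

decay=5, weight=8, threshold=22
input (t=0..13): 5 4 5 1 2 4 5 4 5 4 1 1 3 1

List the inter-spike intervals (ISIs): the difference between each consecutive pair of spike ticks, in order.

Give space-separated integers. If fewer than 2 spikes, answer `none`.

Answer: 1 1 3 1 1 1 1 3

Derivation:
t=0: input=5 -> V=0 FIRE
t=1: input=4 -> V=0 FIRE
t=2: input=5 -> V=0 FIRE
t=3: input=1 -> V=8
t=4: input=2 -> V=20
t=5: input=4 -> V=0 FIRE
t=6: input=5 -> V=0 FIRE
t=7: input=4 -> V=0 FIRE
t=8: input=5 -> V=0 FIRE
t=9: input=4 -> V=0 FIRE
t=10: input=1 -> V=8
t=11: input=1 -> V=12
t=12: input=3 -> V=0 FIRE
t=13: input=1 -> V=8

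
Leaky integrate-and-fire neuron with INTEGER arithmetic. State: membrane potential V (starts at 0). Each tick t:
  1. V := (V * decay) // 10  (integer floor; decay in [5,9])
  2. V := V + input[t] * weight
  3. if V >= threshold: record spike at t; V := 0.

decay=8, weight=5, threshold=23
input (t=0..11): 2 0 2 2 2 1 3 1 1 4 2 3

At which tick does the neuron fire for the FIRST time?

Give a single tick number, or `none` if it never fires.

t=0: input=2 -> V=10
t=1: input=0 -> V=8
t=2: input=2 -> V=16
t=3: input=2 -> V=22
t=4: input=2 -> V=0 FIRE
t=5: input=1 -> V=5
t=6: input=3 -> V=19
t=7: input=1 -> V=20
t=8: input=1 -> V=21
t=9: input=4 -> V=0 FIRE
t=10: input=2 -> V=10
t=11: input=3 -> V=0 FIRE

Answer: 4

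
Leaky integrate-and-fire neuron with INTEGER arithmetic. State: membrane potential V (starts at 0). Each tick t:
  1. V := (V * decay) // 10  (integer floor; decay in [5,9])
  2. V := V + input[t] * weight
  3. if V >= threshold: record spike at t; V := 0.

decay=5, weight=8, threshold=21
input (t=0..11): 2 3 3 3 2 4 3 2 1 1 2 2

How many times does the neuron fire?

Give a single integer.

t=0: input=2 -> V=16
t=1: input=3 -> V=0 FIRE
t=2: input=3 -> V=0 FIRE
t=3: input=3 -> V=0 FIRE
t=4: input=2 -> V=16
t=5: input=4 -> V=0 FIRE
t=6: input=3 -> V=0 FIRE
t=7: input=2 -> V=16
t=8: input=1 -> V=16
t=9: input=1 -> V=16
t=10: input=2 -> V=0 FIRE
t=11: input=2 -> V=16

Answer: 6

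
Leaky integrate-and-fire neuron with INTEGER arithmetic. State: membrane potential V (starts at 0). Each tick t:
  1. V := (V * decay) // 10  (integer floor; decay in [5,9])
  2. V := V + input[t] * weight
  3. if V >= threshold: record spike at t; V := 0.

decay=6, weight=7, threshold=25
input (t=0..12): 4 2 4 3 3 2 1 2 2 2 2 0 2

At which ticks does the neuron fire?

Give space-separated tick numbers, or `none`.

t=0: input=4 -> V=0 FIRE
t=1: input=2 -> V=14
t=2: input=4 -> V=0 FIRE
t=3: input=3 -> V=21
t=4: input=3 -> V=0 FIRE
t=5: input=2 -> V=14
t=6: input=1 -> V=15
t=7: input=2 -> V=23
t=8: input=2 -> V=0 FIRE
t=9: input=2 -> V=14
t=10: input=2 -> V=22
t=11: input=0 -> V=13
t=12: input=2 -> V=21

Answer: 0 2 4 8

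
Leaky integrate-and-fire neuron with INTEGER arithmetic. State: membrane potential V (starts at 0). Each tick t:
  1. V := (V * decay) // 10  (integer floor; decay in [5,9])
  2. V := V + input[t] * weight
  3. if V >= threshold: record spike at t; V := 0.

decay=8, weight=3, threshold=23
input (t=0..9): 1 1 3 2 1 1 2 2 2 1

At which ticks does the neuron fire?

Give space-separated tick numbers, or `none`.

t=0: input=1 -> V=3
t=1: input=1 -> V=5
t=2: input=3 -> V=13
t=3: input=2 -> V=16
t=4: input=1 -> V=15
t=5: input=1 -> V=15
t=6: input=2 -> V=18
t=7: input=2 -> V=20
t=8: input=2 -> V=22
t=9: input=1 -> V=20

Answer: none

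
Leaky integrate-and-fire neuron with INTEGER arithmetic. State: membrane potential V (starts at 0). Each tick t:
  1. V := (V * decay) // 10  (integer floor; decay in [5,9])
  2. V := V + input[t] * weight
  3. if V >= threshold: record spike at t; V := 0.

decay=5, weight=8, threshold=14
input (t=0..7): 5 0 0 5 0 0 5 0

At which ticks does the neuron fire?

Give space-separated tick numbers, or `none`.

Answer: 0 3 6

Derivation:
t=0: input=5 -> V=0 FIRE
t=1: input=0 -> V=0
t=2: input=0 -> V=0
t=3: input=5 -> V=0 FIRE
t=4: input=0 -> V=0
t=5: input=0 -> V=0
t=6: input=5 -> V=0 FIRE
t=7: input=0 -> V=0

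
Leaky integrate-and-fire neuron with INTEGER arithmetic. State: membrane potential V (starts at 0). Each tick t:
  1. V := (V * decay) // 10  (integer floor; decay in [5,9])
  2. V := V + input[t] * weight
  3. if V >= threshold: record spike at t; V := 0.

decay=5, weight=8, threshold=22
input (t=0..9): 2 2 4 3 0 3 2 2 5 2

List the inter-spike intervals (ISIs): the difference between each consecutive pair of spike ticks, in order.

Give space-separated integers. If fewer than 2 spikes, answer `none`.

t=0: input=2 -> V=16
t=1: input=2 -> V=0 FIRE
t=2: input=4 -> V=0 FIRE
t=3: input=3 -> V=0 FIRE
t=4: input=0 -> V=0
t=5: input=3 -> V=0 FIRE
t=6: input=2 -> V=16
t=7: input=2 -> V=0 FIRE
t=8: input=5 -> V=0 FIRE
t=9: input=2 -> V=16

Answer: 1 1 2 2 1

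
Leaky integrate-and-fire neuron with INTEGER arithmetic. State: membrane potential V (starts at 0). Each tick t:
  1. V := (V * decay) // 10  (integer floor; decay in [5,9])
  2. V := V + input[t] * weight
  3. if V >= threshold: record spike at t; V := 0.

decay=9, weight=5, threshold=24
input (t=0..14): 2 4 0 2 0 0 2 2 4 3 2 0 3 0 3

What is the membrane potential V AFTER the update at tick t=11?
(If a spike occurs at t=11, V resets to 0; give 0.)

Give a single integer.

Answer: 9

Derivation:
t=0: input=2 -> V=10
t=1: input=4 -> V=0 FIRE
t=2: input=0 -> V=0
t=3: input=2 -> V=10
t=4: input=0 -> V=9
t=5: input=0 -> V=8
t=6: input=2 -> V=17
t=7: input=2 -> V=0 FIRE
t=8: input=4 -> V=20
t=9: input=3 -> V=0 FIRE
t=10: input=2 -> V=10
t=11: input=0 -> V=9
t=12: input=3 -> V=23
t=13: input=0 -> V=20
t=14: input=3 -> V=0 FIRE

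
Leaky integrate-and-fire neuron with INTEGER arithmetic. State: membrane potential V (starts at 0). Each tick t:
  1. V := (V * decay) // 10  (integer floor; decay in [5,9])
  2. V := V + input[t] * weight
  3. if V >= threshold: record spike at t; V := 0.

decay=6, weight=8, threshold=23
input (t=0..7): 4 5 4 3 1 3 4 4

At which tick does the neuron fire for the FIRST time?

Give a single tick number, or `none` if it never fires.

Answer: 0

Derivation:
t=0: input=4 -> V=0 FIRE
t=1: input=5 -> V=0 FIRE
t=2: input=4 -> V=0 FIRE
t=3: input=3 -> V=0 FIRE
t=4: input=1 -> V=8
t=5: input=3 -> V=0 FIRE
t=6: input=4 -> V=0 FIRE
t=7: input=4 -> V=0 FIRE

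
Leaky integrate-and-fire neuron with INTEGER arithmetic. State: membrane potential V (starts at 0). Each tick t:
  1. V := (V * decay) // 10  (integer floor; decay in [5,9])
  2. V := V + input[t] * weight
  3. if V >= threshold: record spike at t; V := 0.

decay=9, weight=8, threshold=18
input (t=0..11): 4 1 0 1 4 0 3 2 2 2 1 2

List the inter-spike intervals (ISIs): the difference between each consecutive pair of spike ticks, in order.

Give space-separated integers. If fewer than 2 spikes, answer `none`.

Answer: 4 2 2 2

Derivation:
t=0: input=4 -> V=0 FIRE
t=1: input=1 -> V=8
t=2: input=0 -> V=7
t=3: input=1 -> V=14
t=4: input=4 -> V=0 FIRE
t=5: input=0 -> V=0
t=6: input=3 -> V=0 FIRE
t=7: input=2 -> V=16
t=8: input=2 -> V=0 FIRE
t=9: input=2 -> V=16
t=10: input=1 -> V=0 FIRE
t=11: input=2 -> V=16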